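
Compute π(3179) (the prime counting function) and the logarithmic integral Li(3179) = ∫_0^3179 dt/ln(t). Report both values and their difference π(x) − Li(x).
π(3179) = 449;  Li(3179) ≈ 465.04;  π(x) − Li(x) ≈ -16.04.

Direct count of primes ≤ 3179 gives π(3179) = 449. Numerical evaluation of the logarithmic integral gives Li(3179) ≈ 465.04. The difference π(x) − Li(x) ≈ -16.04 is typically negative for small/moderate x (Li(x) overestimates), though Littlewood's theorem shows this sign changes infinitely often.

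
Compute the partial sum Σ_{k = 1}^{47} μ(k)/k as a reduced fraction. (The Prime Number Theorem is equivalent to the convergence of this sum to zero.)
Σ μ(k)/k = -12611493192339623/614889782588491410

Values of μ(k) for 1 ≤ k ≤ 47: μ(1) = 1, μ(2) = -1, μ(3) = -1, μ(5) = -1, μ(6) = 1, μ(7) = -1, μ(10) = 1, μ(11) = -1, μ(13) = -1, μ(14) = 1, μ(15) = 1, μ(17) = -1, μ(19) = -1, μ(21) = 1, μ(22) = 1, μ(23) = -1, μ(26) = 1, μ(29) = -1, μ(30) = -1, μ(31) = -1, μ(33) = 1, μ(34) = 1, μ(35) = 1, μ(37) = -1, μ(38) = 1, μ(39) = 1, μ(41) = -1, μ(42) = -1, μ(43) = -1, μ(46) = 1, μ(47) = -1, with μ = 0 on non-squarefree integers. Summing μ(k)/k for k where μ(k) ≠ 0 gives -12611493192339623/614889782588491410 ≈ -0.0205. (PNT ⟺ this sum → 0 as n → ∞.)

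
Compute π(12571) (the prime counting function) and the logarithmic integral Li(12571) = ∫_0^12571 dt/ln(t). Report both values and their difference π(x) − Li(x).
π(12571) = 1501;  Li(12571) ≈ 1521.74;  π(x) − Li(x) ≈ -20.74.

Direct count of primes ≤ 12571 gives π(12571) = 1501. Numerical evaluation of the logarithmic integral gives Li(12571) ≈ 1521.74. The difference π(x) − Li(x) ≈ -20.74 is typically negative for small/moderate x (Li(x) overestimates), though Littlewood's theorem shows this sign changes infinitely often.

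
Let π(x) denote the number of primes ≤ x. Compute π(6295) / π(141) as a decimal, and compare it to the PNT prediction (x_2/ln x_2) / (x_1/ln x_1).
π(6295)/π(141) = 818/34 ≈ 24.0588;  PNT prediction ≈ 25.2574.

π(141) = 34 and π(6295) = 818, so π(6295)/π(141) ≈ 24.0588. The PNT-predicted ratio is (6295/ln(6295)) / (141/ln(141)) ≈ 25.2574. The two agree to within a few percent, as expected.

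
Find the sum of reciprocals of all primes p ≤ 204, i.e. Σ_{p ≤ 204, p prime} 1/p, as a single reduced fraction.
Σ 1/p = 15202313841027497739047080375538859939135227730139536997746371469607707132833646367/7799922041683461553249199106329813876687996789903550945093032474868511536164700810

π(204) = 46, so the primes ≤ 204 are [2, 3, 5, 7, 11, 13, 17, 19, 23, 29, 31, 37, 41, 43, 47, 53, 59, 61, 67, 71, 73, 79, 83, 89, 97, 101, 103, 107, 109, 113, 127, 131, 137, 139, 149, 151, 157, 163, 167, 173, 179, 181, 191, 193, 197, 199]. Summing 1/p over these primes: 15202313841027497739047080375538859939135227730139536997746371469607707132833646367/7799922041683461553249199106329813876687996789903550945093032474868511536164700810 ≈ 1.9490. Mertens estimate ln ln(204) + 0.2615 ≈ 1.9326.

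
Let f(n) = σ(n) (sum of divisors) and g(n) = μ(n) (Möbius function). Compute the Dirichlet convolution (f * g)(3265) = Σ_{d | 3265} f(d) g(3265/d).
(σ * μ)(3265) = 3265

Divisors of 3265: [1, 5, 653, 3265]. For each d | 3265:
  d = 1: σ(1) · μ(3265/1) = 1 · 1 = 1
  d = 5: σ(5) · μ(3265/5) = 6 · -1 = -6
  d = 653: σ(653) · μ(3265/653) = 654 · -1 = -654
  d = 3265: σ(3265) · μ(3265/3265) = 3924 · 1 = 3924
Summing: (σ * μ)(3265) = 1 + -6 + -654 + 3924 = 3265.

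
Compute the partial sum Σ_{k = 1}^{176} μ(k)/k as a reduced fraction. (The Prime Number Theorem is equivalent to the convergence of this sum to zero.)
Σ μ(k)/k = -291895861671370214401988773976597804369856804354890517841750669749/27764983964554203230141949225149376041830084932479143674493613998285

Values of μ(k) for 1 ≤ k ≤ 176: μ(1) = 1, μ(2) = -1, μ(3) = -1, μ(5) = -1, μ(6) = 1, μ(7) = -1, μ(10) = 1, μ(11) = -1, μ(13) = -1, μ(14) = 1, μ(15) = 1, μ(17) = -1, μ(19) = -1, μ(21) = 1, μ(22) = 1, μ(23) = -1, μ(26) = 1, μ(29) = -1, μ(30) = -1, μ(31) = -1, μ(33) = 1, μ(34) = 1, μ(35) = 1, μ(37) = -1, μ(38) = 1, μ(39) = 1, μ(41) = -1, μ(42) = -1, μ(43) = -1, μ(46) = 1, μ(47) = -1, μ(51) = 1, μ(53) = -1, μ(55) = 1, μ(57) = 1, μ(58) = 1, μ(59) = -1, μ(61) = -1, μ(62) = 1, μ(65) = 1, μ(66) = -1, μ(67) = -1, μ(69) = 1, μ(70) = -1, μ(71) = -1, μ(73) = -1, μ(74) = 1, μ(77) = 1, μ(78) = -1, μ(79) = -1, μ(82) = 1, μ(83) = -1, μ(85) = 1, μ(86) = 1, μ(87) = 1, μ(89) = -1, μ(91) = 1, μ(93) = 1, μ(94) = 1, μ(95) = 1, μ(97) = -1, μ(101) = -1, μ(102) = -1, μ(103) = -1, μ(105) = -1, μ(106) = 1, μ(107) = -1, μ(109) = -1, μ(110) = -1, μ(111) = 1, μ(113) = -1, μ(114) = -1, μ(115) = 1, μ(118) = 1, μ(119) = 1, μ(122) = 1, μ(123) = 1, μ(127) = -1, μ(129) = 1, μ(130) = -1, μ(131) = -1, μ(133) = 1, μ(134) = 1, μ(137) = -1, μ(138) = -1, μ(139) = -1, μ(141) = 1, μ(142) = 1, μ(143) = 1, μ(145) = 1, μ(146) = 1, μ(149) = -1, μ(151) = -1, μ(154) = -1, μ(155) = 1, μ(157) = -1, μ(158) = 1, μ(159) = 1, μ(161) = 1, μ(163) = -1, μ(165) = -1, μ(166) = 1, μ(167) = -1, μ(170) = -1, μ(173) = -1, μ(174) = -1, with μ = 0 on non-squarefree integers. Summing μ(k)/k for k where μ(k) ≠ 0 gives -291895861671370214401988773976597804369856804354890517841750669749/27764983964554203230141949225149376041830084932479143674493613998285 ≈ -0.0105. (PNT ⟺ this sum → 0 as n → ∞.)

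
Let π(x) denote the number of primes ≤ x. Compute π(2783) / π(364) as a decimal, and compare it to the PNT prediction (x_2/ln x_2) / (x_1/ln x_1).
π(2783)/π(364) = 404/72 ≈ 5.6111;  PNT prediction ≈ 5.6847.

π(364) = 72 and π(2783) = 404, so π(2783)/π(364) ≈ 5.6111. The PNT-predicted ratio is (2783/ln(2783)) / (364/ln(364)) ≈ 5.6847. The two agree to within a few percent, as expected.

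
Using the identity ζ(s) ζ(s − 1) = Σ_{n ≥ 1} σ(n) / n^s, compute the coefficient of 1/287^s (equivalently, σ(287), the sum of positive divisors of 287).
σ(287) = 336

In the product (Σ m^0/m^s)(Σ k / k^s) = Σ (Σ_{d | n} d) / n^s, the coefficient of 1/n^s is σ(n) = Σ_{d | n} d. For n = 287, divisors are [1, 7, 41, 287]; summing: σ(287) = 336.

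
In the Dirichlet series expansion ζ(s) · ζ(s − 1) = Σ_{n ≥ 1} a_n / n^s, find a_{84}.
σ(84) = 224

In the product (Σ m^0/m^s)(Σ k / k^s) = Σ (Σ_{d | n} d) / n^s, the coefficient of 1/n^s is σ(n) = Σ_{d | n} d. For n = 84, divisors are [1, 2, 3, 4, 6, 7, 12, 14, 21, 28, 42, 84]; summing: σ(84) = 224.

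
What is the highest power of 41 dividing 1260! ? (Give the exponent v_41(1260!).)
v_41(1260!) = 30

Legendre's formula: v_p(n!) = Σ_{k ≥ 1} ⌊n / p^k⌋. For p = 41, n = 1260, the terms are:
  ⌊1260/41^1⌋ = ⌊1260/41⌋ = 30
(the next term ⌊1260/41^2⌋ = 0, terminating the sum). Summing: v_41(1260!) = 30 = 30.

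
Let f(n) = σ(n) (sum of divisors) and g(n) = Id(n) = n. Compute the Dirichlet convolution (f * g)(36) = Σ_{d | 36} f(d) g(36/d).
(σ * Id)(36) = 578

Divisors of 36: [1, 2, 3, 4, 6, 9, 12, 18, 36]. For each d | 36:
  d = 1: σ(1) · Id(36/1) = 1 · 36 = 36
  d = 2: σ(2) · Id(36/2) = 3 · 18 = 54
  d = 3: σ(3) · Id(36/3) = 4 · 12 = 48
  d = 4: σ(4) · Id(36/4) = 7 · 9 = 63
  d = 6: σ(6) · Id(36/6) = 12 · 6 = 72
  d = 9: σ(9) · Id(36/9) = 13 · 4 = 52
  d = 12: σ(12) · Id(36/12) = 28 · 3 = 84
  d = 18: σ(18) · Id(36/18) = 39 · 2 = 78
  d = 36: σ(36) · Id(36/36) = 91 · 1 = 91
Summing: (σ * Id)(36) = 36 + 54 + 48 + 63 + 72 + 52 + 84 + 78 + 91 = 578.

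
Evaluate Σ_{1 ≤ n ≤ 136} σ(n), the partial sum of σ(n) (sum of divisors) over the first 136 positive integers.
Σ_{n ≤ 136} σ(n) = 15305

Compute σ(n) for each 1 ≤ n ≤ 136: σ(1) = 1, σ(2) = 3, σ(3) = 4, σ(4) = 7, σ(5) = 6, σ(6) = 12, σ(7) = 8, σ(8) = 15, σ(9) = 13, σ(10) = 18, σ(11) = 12, σ(12) = 28, σ(13) = 14, σ(14) = 24, σ(15) = 24, σ(16) = 31, σ(17) = 18, σ(18) = 39, σ(19) = 20, σ(20) = 42, σ(21) = 32, σ(22) = 36, σ(23) = 24, σ(24) = 60, σ(25) = 31, σ(26) = 42, σ(27) = 40, σ(28) = 56, σ(29) = 30, σ(30) = 72, σ(31) = 32, σ(32) = 63, σ(33) = 48, σ(34) = 54, σ(35) = 48, σ(36) = 91, σ(37) = 38, σ(38) = 60, σ(39) = 56, σ(40) = 90, σ(41) = 42, σ(42) = 96, σ(43) = 44, σ(44) = 84, σ(45) = 78, σ(46) = 72, σ(47) = 48, σ(48) = 124, σ(49) = 57, σ(50) = 93, σ(51) = 72, σ(52) = 98, σ(53) = 54, σ(54) = 120, σ(55) = 72, σ(56) = 120, σ(57) = 80, σ(58) = 90, σ(59) = 60, σ(60) = 168, σ(61) = 62, σ(62) = 96, σ(63) = 104, σ(64) = 127, σ(65) = 84, σ(66) = 144, σ(67) = 68, σ(68) = 126, σ(69) = 96, σ(70) = 144, σ(71) = 72, σ(72) = 195, σ(73) = 74, σ(74) = 114, σ(75) = 124, σ(76) = 140, σ(77) = 96, σ(78) = 168, σ(79) = 80, σ(80) = 186, σ(81) = 121, σ(82) = 126, σ(83) = 84, σ(84) = 224, σ(85) = 108, σ(86) = 132, σ(87) = 120, σ(88) = 180, σ(89) = 90, σ(90) = 234, σ(91) = 112, σ(92) = 168, σ(93) = 128, σ(94) = 144, σ(95) = 120, σ(96) = 252, σ(97) = 98, σ(98) = 171, σ(99) = 156, σ(100) = 217, σ(101) = 102, σ(102) = 216, σ(103) = 104, σ(104) = 210, σ(105) = 192, σ(106) = 162, σ(107) = 108, σ(108) = 280, σ(109) = 110, σ(110) = 216, σ(111) = 152, σ(112) = 248, σ(113) = 114, σ(114) = 240, σ(115) = 144, σ(116) = 210, σ(117) = 182, σ(118) = 180, σ(119) = 144, σ(120) = 360, σ(121) = 133, σ(122) = 186, σ(123) = 168, σ(124) = 224, σ(125) = 156, σ(126) = 312, σ(127) = 128, σ(128) = 255, σ(129) = 176, σ(130) = 252, σ(131) = 132, σ(132) = 336, σ(133) = 160, σ(134) = 204, σ(135) = 240, σ(136) = 270. Summing all 136 values: 15305. (Average order: Σ_{n ≤ x} σ(n) ~ (π²/12) x². For x = 136, (π²/12)·136² ≈ 15212.35.)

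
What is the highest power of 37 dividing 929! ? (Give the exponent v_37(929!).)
v_37(929!) = 25

Legendre's formula: v_p(n!) = Σ_{k ≥ 1} ⌊n / p^k⌋. For p = 37, n = 929, the terms are:
  ⌊929/37^1⌋ = ⌊929/37⌋ = 25
(the next term ⌊929/37^2⌋ = 0, terminating the sum). Summing: v_37(929!) = 25 = 25.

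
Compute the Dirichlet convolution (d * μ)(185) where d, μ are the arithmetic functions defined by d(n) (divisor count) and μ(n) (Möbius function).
(d * μ)(185) = 1

Divisors of 185: [1, 5, 37, 185]. For each d | 185:
  d = 1: d(1) · μ(185/1) = 1 · 1 = 1
  d = 5: d(5) · μ(185/5) = 2 · -1 = -2
  d = 37: d(37) · μ(185/37) = 2 · -1 = -2
  d = 185: d(185) · μ(185/185) = 4 · 1 = 4
Summing: (d * μ)(185) = 1 + -2 + -2 + 4 = 1.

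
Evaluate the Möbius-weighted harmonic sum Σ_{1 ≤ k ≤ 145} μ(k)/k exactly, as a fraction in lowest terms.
Σ μ(k)/k = 21902975338172457649793319236190033588273978079735884/1669107775099865011251538855274990009561055775533405515

Values of μ(k) for 1 ≤ k ≤ 145: μ(1) = 1, μ(2) = -1, μ(3) = -1, μ(5) = -1, μ(6) = 1, μ(7) = -1, μ(10) = 1, μ(11) = -1, μ(13) = -1, μ(14) = 1, μ(15) = 1, μ(17) = -1, μ(19) = -1, μ(21) = 1, μ(22) = 1, μ(23) = -1, μ(26) = 1, μ(29) = -1, μ(30) = -1, μ(31) = -1, μ(33) = 1, μ(34) = 1, μ(35) = 1, μ(37) = -1, μ(38) = 1, μ(39) = 1, μ(41) = -1, μ(42) = -1, μ(43) = -1, μ(46) = 1, μ(47) = -1, μ(51) = 1, μ(53) = -1, μ(55) = 1, μ(57) = 1, μ(58) = 1, μ(59) = -1, μ(61) = -1, μ(62) = 1, μ(65) = 1, μ(66) = -1, μ(67) = -1, μ(69) = 1, μ(70) = -1, μ(71) = -1, μ(73) = -1, μ(74) = 1, μ(77) = 1, μ(78) = -1, μ(79) = -1, μ(82) = 1, μ(83) = -1, μ(85) = 1, μ(86) = 1, μ(87) = 1, μ(89) = -1, μ(91) = 1, μ(93) = 1, μ(94) = 1, μ(95) = 1, μ(97) = -1, μ(101) = -1, μ(102) = -1, μ(103) = -1, μ(105) = -1, μ(106) = 1, μ(107) = -1, μ(109) = -1, μ(110) = -1, μ(111) = 1, μ(113) = -1, μ(114) = -1, μ(115) = 1, μ(118) = 1, μ(119) = 1, μ(122) = 1, μ(123) = 1, μ(127) = -1, μ(129) = 1, μ(130) = -1, μ(131) = -1, μ(133) = 1, μ(134) = 1, μ(137) = -1, μ(138) = -1, μ(139) = -1, μ(141) = 1, μ(142) = 1, μ(143) = 1, μ(145) = 1, with μ = 0 on non-squarefree integers. Summing μ(k)/k for k where μ(k) ≠ 0 gives 21902975338172457649793319236190033588273978079735884/1669107775099865011251538855274990009561055775533405515 ≈ 0.0131. (PNT ⟺ this sum → 0 as n → ∞.)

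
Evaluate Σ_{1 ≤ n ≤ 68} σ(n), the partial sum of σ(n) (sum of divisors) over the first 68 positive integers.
Σ_{n ≤ 68} σ(n) = 3825

Compute σ(n) for each 1 ≤ n ≤ 68: σ(1) = 1, σ(2) = 3, σ(3) = 4, σ(4) = 7, σ(5) = 6, σ(6) = 12, σ(7) = 8, σ(8) = 15, σ(9) = 13, σ(10) = 18, σ(11) = 12, σ(12) = 28, σ(13) = 14, σ(14) = 24, σ(15) = 24, σ(16) = 31, σ(17) = 18, σ(18) = 39, σ(19) = 20, σ(20) = 42, σ(21) = 32, σ(22) = 36, σ(23) = 24, σ(24) = 60, σ(25) = 31, σ(26) = 42, σ(27) = 40, σ(28) = 56, σ(29) = 30, σ(30) = 72, σ(31) = 32, σ(32) = 63, σ(33) = 48, σ(34) = 54, σ(35) = 48, σ(36) = 91, σ(37) = 38, σ(38) = 60, σ(39) = 56, σ(40) = 90, σ(41) = 42, σ(42) = 96, σ(43) = 44, σ(44) = 84, σ(45) = 78, σ(46) = 72, σ(47) = 48, σ(48) = 124, σ(49) = 57, σ(50) = 93, σ(51) = 72, σ(52) = 98, σ(53) = 54, σ(54) = 120, σ(55) = 72, σ(56) = 120, σ(57) = 80, σ(58) = 90, σ(59) = 60, σ(60) = 168, σ(61) = 62, σ(62) = 96, σ(63) = 104, σ(64) = 127, σ(65) = 84, σ(66) = 144, σ(67) = 68, σ(68) = 126. Summing all 68 values: 3825. (Average order: Σ_{n ≤ x} σ(n) ~ (π²/12) x². For x = 68, (π²/12)·68² ≈ 3803.09.)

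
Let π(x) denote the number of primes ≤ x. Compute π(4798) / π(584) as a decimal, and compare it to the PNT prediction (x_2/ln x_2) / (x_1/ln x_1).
π(4798)/π(584) = 645/106 ≈ 6.0849;  PNT prediction ≈ 6.1744.

π(584) = 106 and π(4798) = 645, so π(4798)/π(584) ≈ 6.0849. The PNT-predicted ratio is (4798/ln(4798)) / (584/ln(584)) ≈ 6.1744. The two agree to within a few percent, as expected.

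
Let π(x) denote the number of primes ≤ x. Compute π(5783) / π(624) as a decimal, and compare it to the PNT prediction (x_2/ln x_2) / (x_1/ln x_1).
π(5783)/π(624) = 759/114 ≈ 6.6579;  PNT prediction ≈ 6.8856.

π(624) = 114 and π(5783) = 759, so π(5783)/π(624) ≈ 6.6579. The PNT-predicted ratio is (5783/ln(5783)) / (624/ln(624)) ≈ 6.8856. The two agree to within a few percent, as expected.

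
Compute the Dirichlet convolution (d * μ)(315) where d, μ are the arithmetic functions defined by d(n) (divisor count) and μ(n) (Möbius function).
(d * μ)(315) = 1

Divisors of 315: [1, 3, 5, 7, 9, 15, 21, 35, 45, 63, 105, 315]. For each d | 315:
  d = 1: d(1) · μ(315/1) = 1 · 0 = 0
  d = 3: d(3) · μ(315/3) = 2 · -1 = -2
  d = 5: d(5) · μ(315/5) = 2 · 0 = 0
  d = 7: d(7) · μ(315/7) = 2 · 0 = 0
  d = 9: d(9) · μ(315/9) = 3 · 1 = 3
  d = 15: d(15) · μ(315/15) = 4 · 1 = 4
  d = 21: d(21) · μ(315/21) = 4 · 1 = 4
  d = 35: d(35) · μ(315/35) = 4 · 0 = 0
  d = 45: d(45) · μ(315/45) = 6 · -1 = -6
  d = 63: d(63) · μ(315/63) = 6 · -1 = -6
  d = 105: d(105) · μ(315/105) = 8 · -1 = -8
  d = 315: d(315) · μ(315/315) = 12 · 1 = 12
Summing: (d * μ)(315) = 0 + -2 + 0 + 0 + 3 + 4 + 4 + 0 + -6 + -6 + -8 + 12 = 1.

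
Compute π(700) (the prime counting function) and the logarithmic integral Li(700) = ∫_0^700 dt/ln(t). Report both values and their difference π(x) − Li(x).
π(700) = 125;  Li(700) ≈ 133.09;  π(x) − Li(x) ≈ -8.09.

Direct count of primes ≤ 700 gives π(700) = 125. Numerical evaluation of the logarithmic integral gives Li(700) ≈ 133.09. The difference π(x) − Li(x) ≈ -8.09 is typically negative for small/moderate x (Li(x) overestimates), though Littlewood's theorem shows this sign changes infinitely often.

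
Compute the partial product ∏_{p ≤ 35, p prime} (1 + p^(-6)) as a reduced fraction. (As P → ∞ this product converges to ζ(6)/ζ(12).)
∏ = 27817995139941732182652708678753385001734002671757520/27350499395438163022926501194256392285250955967934357

The primes p ≤ 35 are [2, 3, 5, 7, 11, 13, 17, 19, 23, 29, 31]. For each, (1 + 1/p^6) = (p^6 + 1)/p^6. Multiplying these fractions over p ∈ [2, 3, 5, 7, 11, 13, 17, 19, 23, 29, 31] gives 27817995139941732182652708678753385001734002671757520/27350499395438163022926501194256392285250955967934357. (In the limit P → ∞ this tends to ζ(6)/ζ(12).)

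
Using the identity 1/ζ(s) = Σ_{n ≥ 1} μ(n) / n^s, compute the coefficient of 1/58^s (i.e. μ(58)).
μ(58) = 1

Factor n = 58 = 2 · 29. μ(n) = 0 if any exponent ≥ 2 (not squarefree); otherwise μ(n) = (−1)^{ω(n)} where ω(n) is the number of distinct prime factors. Applying: μ(58) = 1.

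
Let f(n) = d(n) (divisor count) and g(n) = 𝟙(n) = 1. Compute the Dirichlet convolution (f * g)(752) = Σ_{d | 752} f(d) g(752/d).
(d * 𝟙)(752) = 45

Divisors of 752: [1, 2, 4, 8, 16, 47, 94, 188, 376, 752]. For each d | 752:
  d = 1: d(1) · 𝟙(752/1) = 1 · 1 = 1
  d = 2: d(2) · 𝟙(752/2) = 2 · 1 = 2
  d = 4: d(4) · 𝟙(752/4) = 3 · 1 = 3
  d = 8: d(8) · 𝟙(752/8) = 4 · 1 = 4
  d = 16: d(16) · 𝟙(752/16) = 5 · 1 = 5
  d = 47: d(47) · 𝟙(752/47) = 2 · 1 = 2
  d = 94: d(94) · 𝟙(752/94) = 4 · 1 = 4
  d = 188: d(188) · 𝟙(752/188) = 6 · 1 = 6
  d = 376: d(376) · 𝟙(752/376) = 8 · 1 = 8
  d = 752: d(752) · 𝟙(752/752) = 10 · 1 = 10
Summing: (d * 𝟙)(752) = 1 + 2 + 3 + 4 + 5 + 2 + 4 + 6 + 8 + 10 = 45.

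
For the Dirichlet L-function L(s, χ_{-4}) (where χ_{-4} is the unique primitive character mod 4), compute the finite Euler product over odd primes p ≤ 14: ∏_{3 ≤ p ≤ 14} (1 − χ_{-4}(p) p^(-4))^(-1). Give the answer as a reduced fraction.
∏ = 12412162137375/12550936856576

The odd primes p ≤ 14 are [3, 5, 7, 11, 13]. For each, χ(p) = 1 if p ≡ 1 mod 4, χ(p) = −1 if p ≡ 3 mod 4. Taking (1 − χ(p)/p^4)^(-1) = p^4/(p^4 − χ(p)): (1 − (-1)/3^4)^(-1) · (1 − (1)/5^4)^(-1) · (1 − (-1)/7^4)^(-1) · (1 − (-1)/11^4)^(-1) · (1 − (1)/13^4)^(-1) = 12412162137375/12550936856576.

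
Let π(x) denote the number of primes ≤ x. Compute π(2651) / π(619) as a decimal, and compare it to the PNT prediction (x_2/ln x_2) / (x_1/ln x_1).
π(2651)/π(619) = 383/114 ≈ 3.3596;  PNT prediction ≈ 3.4924.

π(619) = 114 and π(2651) = 383, so π(2651)/π(619) ≈ 3.3596. The PNT-predicted ratio is (2651/ln(2651)) / (619/ln(619)) ≈ 3.4924. The two agree to within a few percent, as expected.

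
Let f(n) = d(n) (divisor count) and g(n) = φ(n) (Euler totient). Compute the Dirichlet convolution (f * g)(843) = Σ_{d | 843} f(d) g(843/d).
(d * φ)(843) = 1128

Divisors of 843: [1, 3, 281, 843]. For each d | 843:
  d = 1: d(1) · φ(843/1) = 1 · 560 = 560
  d = 3: d(3) · φ(843/3) = 2 · 280 = 560
  d = 281: d(281) · φ(843/281) = 2 · 2 = 4
  d = 843: d(843) · φ(843/843) = 4 · 1 = 4
Summing: (d * φ)(843) = 560 + 560 + 4 + 4 = 1128.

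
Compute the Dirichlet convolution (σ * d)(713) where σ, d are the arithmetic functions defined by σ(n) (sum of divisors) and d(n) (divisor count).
(σ * d)(713) = 884

Divisors of 713: [1, 23, 31, 713]. For each d | 713:
  d = 1: σ(1) · d(713/1) = 1 · 4 = 4
  d = 23: σ(23) · d(713/23) = 24 · 2 = 48
  d = 31: σ(31) · d(713/31) = 32 · 2 = 64
  d = 713: σ(713) · d(713/713) = 768 · 1 = 768
Summing: (σ * d)(713) = 4 + 48 + 64 + 768 = 884.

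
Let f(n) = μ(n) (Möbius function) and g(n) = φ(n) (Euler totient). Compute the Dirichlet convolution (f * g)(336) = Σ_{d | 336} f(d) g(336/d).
(μ * φ)(336) = 20

Divisors of 336: [1, 2, 3, 4, 6, 7, 8, 12, 14, 16, 21, 24, 28, 42, 48, 56, 84, 112, 168, 336]. For each d | 336:
  d = 1: μ(1) · φ(336/1) = 1 · 96 = 96
  d = 2: μ(2) · φ(336/2) = -1 · 48 = -48
  d = 3: μ(3) · φ(336/3) = -1 · 48 = -48
  d = 4: μ(4) · φ(336/4) = 0 · 24 = 0
  d = 6: μ(6) · φ(336/6) = 1 · 24 = 24
  d = 7: μ(7) · φ(336/7) = -1 · 16 = -16
  d = 8: μ(8) · φ(336/8) = 0 · 12 = 0
  d = 12: μ(12) · φ(336/12) = 0 · 12 = 0
  d = 14: μ(14) · φ(336/14) = 1 · 8 = 8
  d = 16: μ(16) · φ(336/16) = 0 · 12 = 0
  d = 21: μ(21) · φ(336/21) = 1 · 8 = 8
  d = 24: μ(24) · φ(336/24) = 0 · 6 = 0
  d = 28: μ(28) · φ(336/28) = 0 · 4 = 0
  d = 42: μ(42) · φ(336/42) = -1 · 4 = -4
  d = 48: μ(48) · φ(336/48) = 0 · 6 = 0
  d = 56: μ(56) · φ(336/56) = 0 · 2 = 0
  d = 84: μ(84) · φ(336/84) = 0 · 2 = 0
  d = 112: μ(112) · φ(336/112) = 0 · 2 = 0
  d = 168: μ(168) · φ(336/168) = 0 · 1 = 0
  d = 336: μ(336) · φ(336/336) = 0 · 1 = 0
Summing: (μ * φ)(336) = 96 + -48 + -48 + 0 + 24 + -16 + 0 + 0 + 8 + 0 + 8 + 0 + 0 + -4 + 0 + 0 + 0 + 0 + 0 + 0 = 20.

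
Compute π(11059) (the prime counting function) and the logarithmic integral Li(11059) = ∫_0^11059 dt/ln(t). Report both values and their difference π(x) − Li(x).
π(11059) = 1340;  Li(11059) ≈ 1360.48;  π(x) − Li(x) ≈ -20.48.

Direct count of primes ≤ 11059 gives π(11059) = 1340. Numerical evaluation of the logarithmic integral gives Li(11059) ≈ 1360.48. The difference π(x) − Li(x) ≈ -20.48 is typically negative for small/moderate x (Li(x) overestimates), though Littlewood's theorem shows this sign changes infinitely often.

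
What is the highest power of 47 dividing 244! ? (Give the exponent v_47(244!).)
v_47(244!) = 5

Legendre's formula: v_p(n!) = Σ_{k ≥ 1} ⌊n / p^k⌋. For p = 47, n = 244, the terms are:
  ⌊244/47^1⌋ = ⌊244/47⌋ = 5
(the next term ⌊244/47^2⌋ = 0, terminating the sum). Summing: v_47(244!) = 5 = 5.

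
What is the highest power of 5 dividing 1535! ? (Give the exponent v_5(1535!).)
v_5(1535!) = 382

Legendre's formula: v_p(n!) = Σ_{k ≥ 1} ⌊n / p^k⌋. For p = 5, n = 1535, the terms are:
  ⌊1535/5^1⌋ = ⌊1535/5⌋ = 307
  ⌊1535/5^2⌋ = ⌊1535/25⌋ = 61
  ⌊1535/5^3⌋ = ⌊1535/125⌋ = 12
  ⌊1535/5^4⌋ = ⌊1535/625⌋ = 2
(the next term ⌊1535/5^5⌋ = 0, terminating the sum). Summing: v_5(1535!) = 307 + 61 + 12 + 2 = 382.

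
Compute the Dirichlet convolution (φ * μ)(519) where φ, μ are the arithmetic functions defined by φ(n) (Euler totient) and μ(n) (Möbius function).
(φ * μ)(519) = 171

Divisors of 519: [1, 3, 173, 519]. For each d | 519:
  d = 1: φ(1) · μ(519/1) = 1 · 1 = 1
  d = 3: φ(3) · μ(519/3) = 2 · -1 = -2
  d = 173: φ(173) · μ(519/173) = 172 · -1 = -172
  d = 519: φ(519) · μ(519/519) = 344 · 1 = 344
Summing: (φ * μ)(519) = 1 + -2 + -172 + 344 = 171.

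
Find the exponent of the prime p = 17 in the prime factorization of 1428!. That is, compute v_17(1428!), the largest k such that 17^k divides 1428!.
v_17(1428!) = 88

Legendre's formula: v_p(n!) = Σ_{k ≥ 1} ⌊n / p^k⌋. For p = 17, n = 1428, the terms are:
  ⌊1428/17^1⌋ = ⌊1428/17⌋ = 84
  ⌊1428/17^2⌋ = ⌊1428/289⌋ = 4
(the next term ⌊1428/17^3⌋ = 0, terminating the sum). Summing: v_17(1428!) = 84 + 4 = 88.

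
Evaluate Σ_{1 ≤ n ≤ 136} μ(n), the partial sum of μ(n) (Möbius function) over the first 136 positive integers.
Σ_{n ≤ 136} μ(n) = -1

Compute μ(n) for each 1 ≤ n ≤ 136: μ(1) = 1, μ(2) = -1, μ(3) = -1, μ(4) = 0, μ(5) = -1, μ(6) = 1, μ(7) = -1, μ(8) = 0, μ(9) = 0, μ(10) = 1, μ(11) = -1, μ(12) = 0, μ(13) = -1, μ(14) = 1, μ(15) = 1, μ(16) = 0, μ(17) = -1, μ(18) = 0, μ(19) = -1, μ(20) = 0, μ(21) = 1, μ(22) = 1, μ(23) = -1, μ(24) = 0, μ(25) = 0, μ(26) = 1, μ(27) = 0, μ(28) = 0, μ(29) = -1, μ(30) = -1, μ(31) = -1, μ(32) = 0, μ(33) = 1, μ(34) = 1, μ(35) = 1, μ(36) = 0, μ(37) = -1, μ(38) = 1, μ(39) = 1, μ(40) = 0, μ(41) = -1, μ(42) = -1, μ(43) = -1, μ(44) = 0, μ(45) = 0, μ(46) = 1, μ(47) = -1, μ(48) = 0, μ(49) = 0, μ(50) = 0, μ(51) = 1, μ(52) = 0, μ(53) = -1, μ(54) = 0, μ(55) = 1, μ(56) = 0, μ(57) = 1, μ(58) = 1, μ(59) = -1, μ(60) = 0, μ(61) = -1, μ(62) = 1, μ(63) = 0, μ(64) = 0, μ(65) = 1, μ(66) = -1, μ(67) = -1, μ(68) = 0, μ(69) = 1, μ(70) = -1, μ(71) = -1, μ(72) = 0, μ(73) = -1, μ(74) = 1, μ(75) = 0, μ(76) = 0, μ(77) = 1, μ(78) = -1, μ(79) = -1, μ(80) = 0, μ(81) = 0, μ(82) = 1, μ(83) = -1, μ(84) = 0, μ(85) = 1, μ(86) = 1, μ(87) = 1, μ(88) = 0, μ(89) = -1, μ(90) = 0, μ(91) = 1, μ(92) = 0, μ(93) = 1, μ(94) = 1, μ(95) = 1, μ(96) = 0, μ(97) = -1, μ(98) = 0, μ(99) = 0, μ(100) = 0, μ(101) = -1, μ(102) = -1, μ(103) = -1, μ(104) = 0, μ(105) = -1, μ(106) = 1, μ(107) = -1, μ(108) = 0, μ(109) = -1, μ(110) = -1, μ(111) = 1, μ(112) = 0, μ(113) = -1, μ(114) = -1, μ(115) = 1, μ(116) = 0, μ(117) = 0, μ(118) = 1, μ(119) = 1, μ(120) = 0, μ(121) = 0, μ(122) = 1, μ(123) = 1, μ(124) = 0, μ(125) = 0, μ(126) = 0, μ(127) = -1, μ(128) = 0, μ(129) = 1, μ(130) = -1, μ(131) = -1, μ(132) = 0, μ(133) = 1, μ(134) = 1, μ(135) = 0, μ(136) = 0. Summing all 136 values: -1. (Mertens function M(x) = Σ_{n ≤ x} μ(n); on average M(x) should be small (PNT ⟺ M(x) = o(x)).)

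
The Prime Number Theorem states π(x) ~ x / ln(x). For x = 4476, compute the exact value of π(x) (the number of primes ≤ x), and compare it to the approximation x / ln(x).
π(4476) = 607;  x/ln(x) ≈ 532.45;  relative error ≈ 12.28%.

Directly count primes up to 4476: π(4476) = 607. The PNT approximation gives 4476/ln(4476) ≈ 4476/8.40649 ≈ 532.45. Relative error (π(x) − x/ln(x)) / π(x) ≈ 12.28%; the approximation is known to undercount slightly (Li(x) is a better estimate).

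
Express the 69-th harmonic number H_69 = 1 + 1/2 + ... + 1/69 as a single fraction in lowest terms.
H_69 = 42409610330030873613929048033/8801320137209899102584580800

Direct summation: H_69 = 1 + 1/2 + ... + 1/69. The least common denominator is lcm(1, ..., 69) = 79211881234889091923261227200; over this denominator the numerator is 79211881234889091923261227200 + 39605940617444545961630613600 + 26403960411629697307753742400 + 19802970308722272980815306800 + 15842376246977818384652245440 + 13201980205814848653876871200 + 11315983033555584560465889600 + 9901485154361136490407653400 + 8801320137209899102584580800 + 7921188123488909192326122720 + 7201080112262644720296475200 + 6600990102907424326938435600 + 6093221633453007071020094400 + 5657991516777792280232944800 + 5280792082325939461550748480 + 4950742577180568245203826700 + 4659522425581711289603601600 + 4400660068604949551292290400 + 4169046380783636417013748800 + 3960594061744454596163061360 + 3771994344518528186821963200 + 3600540056131322360148237600 + 3443994836299525735793966400 + 3300495051453712163469217800 + 3168475249395563676930449088 + 3046610816726503535510047200 + 2933773379069966367528193600 + 2828995758388896140116472400 + 2731444180513416962871076800 + 2640396041162969730775374240 + 2555221975319002965266491200 + 2475371288590284122601913350 + 2400360037420881573432158400 + 2329761212790855644801800800 + 2263196606711116912093177920 + 2200330034302474775646145200 + 2140861654997002484412465600 + 2084523190391818208506874400 + 2031073877817669023673364800 + 1980297030872227298081530680 + 1931997103289977851786859200 + 1885997172259264093410981600 + 1842136772904397486587470400 + 1800270028065661180074118800 + 1760264027441979820516916160 + 1721997418149762867896983200 + 1685359175210406211133217600 + 1650247525726856081734608900 + 1616569004793654937209412800 + 1584237624697781838465224544 + 1553174141860570429867867200 + 1523305408363251767755023600 + 1494563796884699847608702400 + 1466886689534983183764096800 + 1440216022452528944059295040 + 1414497879194448070058236200 + 1389682126927878805671249600 + 1365722090256708481435538400 + 1342574258218459185140020800 + 1320198020581484865387687120 + 1298555430080149047922315200 + 1277610987659501482633245600 + 1257331448172842728940654400 + 1237685644295142061300956675 + 1218644326690601414204018880 + 1200180018710440786716079200 + 1182266884102822267511361600 + 1164880606395427822400900400 + 1147998278766508578597988800 = 381686492970277862525361432297, so H_69 = 381686492970277862525361432297/79211881234889091923261227200; reducing by gcd(381686492970277862525361432297, 79211881234889091923261227200) = 9 gives 42409610330030873613929048033/8801320137209899102584580800 ≈ 4.81855. (The PNT-adjacent estimate ln(69) + γ ≈ 4.81132 matches within O(1/n).)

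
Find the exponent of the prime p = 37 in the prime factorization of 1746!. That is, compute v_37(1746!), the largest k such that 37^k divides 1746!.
v_37(1746!) = 48

Legendre's formula: v_p(n!) = Σ_{k ≥ 1} ⌊n / p^k⌋. For p = 37, n = 1746, the terms are:
  ⌊1746/37^1⌋ = ⌊1746/37⌋ = 47
  ⌊1746/37^2⌋ = ⌊1746/1369⌋ = 1
(the next term ⌊1746/37^3⌋ = 0, terminating the sum). Summing: v_37(1746!) = 47 + 1 = 48.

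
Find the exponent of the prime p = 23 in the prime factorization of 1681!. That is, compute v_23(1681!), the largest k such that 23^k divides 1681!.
v_23(1681!) = 76

Legendre's formula: v_p(n!) = Σ_{k ≥ 1} ⌊n / p^k⌋. For p = 23, n = 1681, the terms are:
  ⌊1681/23^1⌋ = ⌊1681/23⌋ = 73
  ⌊1681/23^2⌋ = ⌊1681/529⌋ = 3
(the next term ⌊1681/23^3⌋ = 0, terminating the sum). Summing: v_23(1681!) = 73 + 3 = 76.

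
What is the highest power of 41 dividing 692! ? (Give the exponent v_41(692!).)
v_41(692!) = 16

Legendre's formula: v_p(n!) = Σ_{k ≥ 1} ⌊n / p^k⌋. For p = 41, n = 692, the terms are:
  ⌊692/41^1⌋ = ⌊692/41⌋ = 16
(the next term ⌊692/41^2⌋ = 0, terminating the sum). Summing: v_41(692!) = 16 = 16.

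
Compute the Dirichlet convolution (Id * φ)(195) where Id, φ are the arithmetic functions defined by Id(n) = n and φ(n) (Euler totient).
(Id * φ)(195) = 1125

Divisors of 195: [1, 3, 5, 13, 15, 39, 65, 195]. For each d | 195:
  d = 1: Id(1) · φ(195/1) = 1 · 96 = 96
  d = 3: Id(3) · φ(195/3) = 3 · 48 = 144
  d = 5: Id(5) · φ(195/5) = 5 · 24 = 120
  d = 13: Id(13) · φ(195/13) = 13 · 8 = 104
  d = 15: Id(15) · φ(195/15) = 15 · 12 = 180
  d = 39: Id(39) · φ(195/39) = 39 · 4 = 156
  d = 65: Id(65) · φ(195/65) = 65 · 2 = 130
  d = 195: Id(195) · φ(195/195) = 195 · 1 = 195
Summing: (Id * φ)(195) = 96 + 144 + 120 + 104 + 180 + 156 + 130 + 195 = 1125.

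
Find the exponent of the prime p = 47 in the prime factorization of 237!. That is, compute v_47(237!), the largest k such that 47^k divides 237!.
v_47(237!) = 5

Legendre's formula: v_p(n!) = Σ_{k ≥ 1} ⌊n / p^k⌋. For p = 47, n = 237, the terms are:
  ⌊237/47^1⌋ = ⌊237/47⌋ = 5
(the next term ⌊237/47^2⌋ = 0, terminating the sum). Summing: v_47(237!) = 5 = 5.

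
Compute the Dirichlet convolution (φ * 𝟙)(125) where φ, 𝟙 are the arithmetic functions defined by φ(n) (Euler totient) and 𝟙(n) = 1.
(φ * 𝟙)(125) = 125

Divisors of 125: [1, 5, 25, 125]. For each d | 125:
  d = 1: φ(1) · 𝟙(125/1) = 1 · 1 = 1
  d = 5: φ(5) · 𝟙(125/5) = 4 · 1 = 4
  d = 25: φ(25) · 𝟙(125/25) = 20 · 1 = 20
  d = 125: φ(125) · 𝟙(125/125) = 100 · 1 = 100
Summing: (φ * 𝟙)(125) = 1 + 4 + 20 + 100 = 125.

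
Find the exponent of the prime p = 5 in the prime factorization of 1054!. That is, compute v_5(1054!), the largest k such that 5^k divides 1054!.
v_5(1054!) = 261

Legendre's formula: v_p(n!) = Σ_{k ≥ 1} ⌊n / p^k⌋. For p = 5, n = 1054, the terms are:
  ⌊1054/5^1⌋ = ⌊1054/5⌋ = 210
  ⌊1054/5^2⌋ = ⌊1054/25⌋ = 42
  ⌊1054/5^3⌋ = ⌊1054/125⌋ = 8
  ⌊1054/5^4⌋ = ⌊1054/625⌋ = 1
(the next term ⌊1054/5^5⌋ = 0, terminating the sum). Summing: v_5(1054!) = 210 + 42 + 8 + 1 = 261.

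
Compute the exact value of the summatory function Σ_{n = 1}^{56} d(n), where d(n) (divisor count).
Σ_{n ≤ 56} d(n) = 239

Compute d(n) for each 1 ≤ n ≤ 56: d(1) = 1, d(2) = 2, d(3) = 2, d(4) = 3, d(5) = 2, d(6) = 4, d(7) = 2, d(8) = 4, d(9) = 3, d(10) = 4, d(11) = 2, d(12) = 6, d(13) = 2, d(14) = 4, d(15) = 4, d(16) = 5, d(17) = 2, d(18) = 6, d(19) = 2, d(20) = 6, d(21) = 4, d(22) = 4, d(23) = 2, d(24) = 8, d(25) = 3, d(26) = 4, d(27) = 4, d(28) = 6, d(29) = 2, d(30) = 8, d(31) = 2, d(32) = 6, d(33) = 4, d(34) = 4, d(35) = 4, d(36) = 9, d(37) = 2, d(38) = 4, d(39) = 4, d(40) = 8, d(41) = 2, d(42) = 8, d(43) = 2, d(44) = 6, d(45) = 6, d(46) = 4, d(47) = 2, d(48) = 10, d(49) = 3, d(50) = 6, d(51) = 4, d(52) = 6, d(53) = 2, d(54) = 8, d(55) = 4, d(56) = 8. Summing all 56 values: 239. (Dirichlet's divisor formula: Σ_{n ≤ x} d(n) = x ln(x) + (2γ − 1) x + O(√x). For x = 56, the asymptotic estimate is ≈ 234.07.)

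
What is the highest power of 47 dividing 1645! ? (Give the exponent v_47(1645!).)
v_47(1645!) = 35

Legendre's formula: v_p(n!) = Σ_{k ≥ 1} ⌊n / p^k⌋. For p = 47, n = 1645, the terms are:
  ⌊1645/47^1⌋ = ⌊1645/47⌋ = 35
(the next term ⌊1645/47^2⌋ = 0, terminating the sum). Summing: v_47(1645!) = 35 = 35.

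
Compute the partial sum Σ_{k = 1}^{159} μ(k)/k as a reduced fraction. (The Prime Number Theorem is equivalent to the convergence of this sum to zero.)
Σ μ(k)/k = 64913714004742152105857055486137916673345137521594294887693/5053595284816784977233681012564534887436795806841425346061410

Values of μ(k) for 1 ≤ k ≤ 159: μ(1) = 1, μ(2) = -1, μ(3) = -1, μ(5) = -1, μ(6) = 1, μ(7) = -1, μ(10) = 1, μ(11) = -1, μ(13) = -1, μ(14) = 1, μ(15) = 1, μ(17) = -1, μ(19) = -1, μ(21) = 1, μ(22) = 1, μ(23) = -1, μ(26) = 1, μ(29) = -1, μ(30) = -1, μ(31) = -1, μ(33) = 1, μ(34) = 1, μ(35) = 1, μ(37) = -1, μ(38) = 1, μ(39) = 1, μ(41) = -1, μ(42) = -1, μ(43) = -1, μ(46) = 1, μ(47) = -1, μ(51) = 1, μ(53) = -1, μ(55) = 1, μ(57) = 1, μ(58) = 1, μ(59) = -1, μ(61) = -1, μ(62) = 1, μ(65) = 1, μ(66) = -1, μ(67) = -1, μ(69) = 1, μ(70) = -1, μ(71) = -1, μ(73) = -1, μ(74) = 1, μ(77) = 1, μ(78) = -1, μ(79) = -1, μ(82) = 1, μ(83) = -1, μ(85) = 1, μ(86) = 1, μ(87) = 1, μ(89) = -1, μ(91) = 1, μ(93) = 1, μ(94) = 1, μ(95) = 1, μ(97) = -1, μ(101) = -1, μ(102) = -1, μ(103) = -1, μ(105) = -1, μ(106) = 1, μ(107) = -1, μ(109) = -1, μ(110) = -1, μ(111) = 1, μ(113) = -1, μ(114) = -1, μ(115) = 1, μ(118) = 1, μ(119) = 1, μ(122) = 1, μ(123) = 1, μ(127) = -1, μ(129) = 1, μ(130) = -1, μ(131) = -1, μ(133) = 1, μ(134) = 1, μ(137) = -1, μ(138) = -1, μ(139) = -1, μ(141) = 1, μ(142) = 1, μ(143) = 1, μ(145) = 1, μ(146) = 1, μ(149) = -1, μ(151) = -1, μ(154) = -1, μ(155) = 1, μ(157) = -1, μ(158) = 1, μ(159) = 1, with μ = 0 on non-squarefree integers. Summing μ(k)/k for k where μ(k) ≠ 0 gives 64913714004742152105857055486137916673345137521594294887693/5053595284816784977233681012564534887436795806841425346061410 ≈ 0.0128. (PNT ⟺ this sum → 0 as n → ∞.)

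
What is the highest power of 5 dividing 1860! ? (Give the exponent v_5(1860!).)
v_5(1860!) = 462

Legendre's formula: v_p(n!) = Σ_{k ≥ 1} ⌊n / p^k⌋. For p = 5, n = 1860, the terms are:
  ⌊1860/5^1⌋ = ⌊1860/5⌋ = 372
  ⌊1860/5^2⌋ = ⌊1860/25⌋ = 74
  ⌊1860/5^3⌋ = ⌊1860/125⌋ = 14
  ⌊1860/5^4⌋ = ⌊1860/625⌋ = 2
(the next term ⌊1860/5^5⌋ = 0, terminating the sum). Summing: v_5(1860!) = 372 + 74 + 14 + 2 = 462.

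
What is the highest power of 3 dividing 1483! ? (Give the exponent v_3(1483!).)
v_3(1483!) = 738

Legendre's formula: v_p(n!) = Σ_{k ≥ 1} ⌊n / p^k⌋. For p = 3, n = 1483, the terms are:
  ⌊1483/3^1⌋ = ⌊1483/3⌋ = 494
  ⌊1483/3^2⌋ = ⌊1483/9⌋ = 164
  ⌊1483/3^3⌋ = ⌊1483/27⌋ = 54
  ⌊1483/3^4⌋ = ⌊1483/81⌋ = 18
  ⌊1483/3^5⌋ = ⌊1483/243⌋ = 6
  ⌊1483/3^6⌋ = ⌊1483/729⌋ = 2
(the next term ⌊1483/3^7⌋ = 0, terminating the sum). Summing: v_3(1483!) = 494 + 164 + 54 + 18 + 6 + 2 = 738.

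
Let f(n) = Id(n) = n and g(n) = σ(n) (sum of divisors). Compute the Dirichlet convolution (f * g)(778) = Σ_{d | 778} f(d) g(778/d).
(Id * σ)(778) = 3895

Divisors of 778: [1, 2, 389, 778]. For each d | 778:
  d = 1: Id(1) · σ(778/1) = 1 · 1170 = 1170
  d = 2: Id(2) · σ(778/2) = 2 · 390 = 780
  d = 389: Id(389) · σ(778/389) = 389 · 3 = 1167
  d = 778: Id(778) · σ(778/778) = 778 · 1 = 778
Summing: (Id * σ)(778) = 1170 + 780 + 1167 + 778 = 3895.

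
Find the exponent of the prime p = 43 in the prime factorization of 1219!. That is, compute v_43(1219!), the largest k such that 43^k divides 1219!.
v_43(1219!) = 28

Legendre's formula: v_p(n!) = Σ_{k ≥ 1} ⌊n / p^k⌋. For p = 43, n = 1219, the terms are:
  ⌊1219/43^1⌋ = ⌊1219/43⌋ = 28
(the next term ⌊1219/43^2⌋ = 0, terminating the sum). Summing: v_43(1219!) = 28 = 28.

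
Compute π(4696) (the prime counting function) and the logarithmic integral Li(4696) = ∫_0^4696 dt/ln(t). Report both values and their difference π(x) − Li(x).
π(4696) = 634;  Li(4696) ≈ 648.46;  π(x) − Li(x) ≈ -14.46.

Direct count of primes ≤ 4696 gives π(4696) = 634. Numerical evaluation of the logarithmic integral gives Li(4696) ≈ 648.46. The difference π(x) − Li(x) ≈ -14.46 is typically negative for small/moderate x (Li(x) overestimates), though Littlewood's theorem shows this sign changes infinitely often.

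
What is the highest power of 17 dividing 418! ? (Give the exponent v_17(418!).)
v_17(418!) = 25

Legendre's formula: v_p(n!) = Σ_{k ≥ 1} ⌊n / p^k⌋. For p = 17, n = 418, the terms are:
  ⌊418/17^1⌋ = ⌊418/17⌋ = 24
  ⌊418/17^2⌋ = ⌊418/289⌋ = 1
(the next term ⌊418/17^3⌋ = 0, terminating the sum). Summing: v_17(418!) = 24 + 1 = 25.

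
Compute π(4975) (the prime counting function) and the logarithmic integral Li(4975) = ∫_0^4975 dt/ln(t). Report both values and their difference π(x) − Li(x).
π(4975) = 666;  Li(4975) ≈ 681.34;  π(x) − Li(x) ≈ -15.34.

Direct count of primes ≤ 4975 gives π(4975) = 666. Numerical evaluation of the logarithmic integral gives Li(4975) ≈ 681.34. The difference π(x) − Li(x) ≈ -15.34 is typically negative for small/moderate x (Li(x) overestimates), though Littlewood's theorem shows this sign changes infinitely often.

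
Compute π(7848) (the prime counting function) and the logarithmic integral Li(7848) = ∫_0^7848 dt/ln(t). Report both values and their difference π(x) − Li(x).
π(7848) = 991;  Li(7848) ≈ 1009.49;  π(x) − Li(x) ≈ -18.49.

Direct count of primes ≤ 7848 gives π(7848) = 991. Numerical evaluation of the logarithmic integral gives Li(7848) ≈ 1009.49. The difference π(x) − Li(x) ≈ -18.49 is typically negative for small/moderate x (Li(x) overestimates), though Littlewood's theorem shows this sign changes infinitely often.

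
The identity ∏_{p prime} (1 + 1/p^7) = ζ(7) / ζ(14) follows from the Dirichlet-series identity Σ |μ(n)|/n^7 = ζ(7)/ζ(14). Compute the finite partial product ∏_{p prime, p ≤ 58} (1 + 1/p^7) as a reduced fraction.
∏ = 309952223984670960543603211891856695601672510675385627534277668624533812457091991127236052954668734671204274242309849088/307404601692723276790274585782287621574695329443342398483341336503340384695750533342769593387518417543812906517214978125

The primes p ≤ 58 are [2, 3, 5, 7, 11, 13, 17, 19, 23, 29, 31, 37, 41, 43, 47, 53]. For each, (1 + 1/p^7) = (p^7 + 1)/p^7. Multiplying these fractions over p ∈ [2, 3, 5, 7, 11, 13, 17, 19, 23, 29, 31, 37, 41, 43, 47, 53] gives 309952223984670960543603211891856695601672510675385627534277668624533812457091991127236052954668734671204274242309849088/307404601692723276790274585782287621574695329443342398483341336503340384695750533342769593387518417543812906517214978125. (In the limit P → ∞ this tends to ζ(7)/ζ(14).)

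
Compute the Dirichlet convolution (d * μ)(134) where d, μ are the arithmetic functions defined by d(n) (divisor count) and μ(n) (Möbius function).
(d * μ)(134) = 1

Divisors of 134: [1, 2, 67, 134]. For each d | 134:
  d = 1: d(1) · μ(134/1) = 1 · 1 = 1
  d = 2: d(2) · μ(134/2) = 2 · -1 = -2
  d = 67: d(67) · μ(134/67) = 2 · -1 = -2
  d = 134: d(134) · μ(134/134) = 4 · 1 = 4
Summing: (d * μ)(134) = 1 + -2 + -2 + 4 = 1.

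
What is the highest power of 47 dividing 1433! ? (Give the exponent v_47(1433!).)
v_47(1433!) = 30

Legendre's formula: v_p(n!) = Σ_{k ≥ 1} ⌊n / p^k⌋. For p = 47, n = 1433, the terms are:
  ⌊1433/47^1⌋ = ⌊1433/47⌋ = 30
(the next term ⌊1433/47^2⌋ = 0, terminating the sum). Summing: v_47(1433!) = 30 = 30.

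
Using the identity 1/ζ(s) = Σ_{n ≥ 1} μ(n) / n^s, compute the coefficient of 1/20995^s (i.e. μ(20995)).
μ(20995) = 1

Factor n = 20995 = 5 · 13 · 17 · 19. μ(n) = 0 if any exponent ≥ 2 (not squarefree); otherwise μ(n) = (−1)^{ω(n)} where ω(n) is the number of distinct prime factors. Applying: μ(20995) = 1.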